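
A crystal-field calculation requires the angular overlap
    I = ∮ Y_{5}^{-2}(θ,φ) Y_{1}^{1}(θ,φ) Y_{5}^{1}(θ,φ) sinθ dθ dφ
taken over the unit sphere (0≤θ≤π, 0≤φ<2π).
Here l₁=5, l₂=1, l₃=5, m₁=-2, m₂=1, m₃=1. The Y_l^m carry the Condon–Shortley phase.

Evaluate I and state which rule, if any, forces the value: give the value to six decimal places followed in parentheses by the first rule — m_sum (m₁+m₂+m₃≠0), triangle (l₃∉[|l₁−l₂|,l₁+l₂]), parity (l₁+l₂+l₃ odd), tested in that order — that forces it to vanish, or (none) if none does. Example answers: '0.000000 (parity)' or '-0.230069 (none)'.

0.000000 (parity)

L=11 odd ⇒ parity kills the (l;000) factor ⇒ I = 0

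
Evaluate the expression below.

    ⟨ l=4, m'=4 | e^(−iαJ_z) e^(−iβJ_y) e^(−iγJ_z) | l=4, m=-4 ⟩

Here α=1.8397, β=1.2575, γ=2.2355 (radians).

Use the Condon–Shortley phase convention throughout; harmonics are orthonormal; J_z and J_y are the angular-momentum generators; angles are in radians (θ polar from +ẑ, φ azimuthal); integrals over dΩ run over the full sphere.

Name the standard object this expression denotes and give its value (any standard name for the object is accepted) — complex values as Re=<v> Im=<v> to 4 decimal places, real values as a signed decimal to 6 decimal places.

Wigner D-matrix element, Re=-0.0002 Im=0.0143

This is a Wigner D-matrix element — the rotation-matrix element ⟨l m'| R(α,β,γ) |l m⟩ in the angular-momentum basis.
Split into d^4_{4,-4}(β=1.2575) × two z-phases.
With c≡cos(β/2)=0.808763 and s≡sin(β/2)=0.588134, N=[40320·1·1·40320]^{1/2}=40320.000000
k: max(0,(-4)−(4))=0 … min(4+(-4),4−(4))=0
  k=0: (−1)^8·40320.0000/(40320)·0.8088^0·0.5881^8 = +0.014316
d^4_{4,-4}(1.2575) = +0.014316
Attach z-rotation phases: D = e^{-i(4)(1.8397)}·(+0.014316)·e^{-i(-4)(2.2355)} = -0.000178+0.014315i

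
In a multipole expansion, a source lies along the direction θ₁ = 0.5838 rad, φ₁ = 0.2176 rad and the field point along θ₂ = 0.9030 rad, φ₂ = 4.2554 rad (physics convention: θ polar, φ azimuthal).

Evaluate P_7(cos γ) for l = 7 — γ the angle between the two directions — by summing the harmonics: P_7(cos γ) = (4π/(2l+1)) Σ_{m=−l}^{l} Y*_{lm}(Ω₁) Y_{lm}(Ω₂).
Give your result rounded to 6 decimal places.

-0.282355

Summing Y*_{l m}(θ₁,φ₁)·Y_{l m}(θ₂,φ₂) over m ∈ [−7, 7]; prefactor 4π/(2·7+1) = 0.837758:
  m=-7: Y*=0.00037 + 0.00772j  Y=-0.00527 + 0.09186j  product -0.00071 - 0.00001j
  m=-6: Y*=0.01147 + 0.04225j  Y=0.25011 - 0.10564j  product 0.00733 + 0.00935j
  m=-5: Y*=0.06977 + 0.13311j  Y=-0.32978 - 0.28584j  product 0.01504 - 0.06384j
  m=-4: Y*=0.22041 + 0.26146j  Y=-0.08722 + 0.33164j  product -0.10593 + 0.05029j
  m=-3: Y*=0.38795 + 0.29664j  Y=-0.06722 + 0.01361j  product -0.03012 - 0.01466j
  m=-2: Y*=0.27792 + 0.12921j  Y=0.22444 + 0.29110j  product 0.02476 + 0.10991j
  m=-1: Y*=-0.21226 - 0.04693j  Y=0.04051 - 0.08239j  product -0.01247 + 0.01559j
  m=+0: Y*=-0.38892 + 0.00000j  Y=0.34161 + 0.00000j  product -0.13286 + 0.00000j
  m=+1: Y*=0.21226 - 0.04693j  Y=-0.04051 - 0.08239j  product -0.01247 - 0.01559j
  m=+2: Y*=0.27792 - 0.12921j  Y=0.22444 - 0.29110j  product 0.02476 - 0.10991j
  m=+3: Y*=-0.38795 + 0.29664j  Y=0.06722 + 0.01361j  product -0.03012 + 0.01466j
  m=+4: Y*=0.22041 - 0.26146j  Y=-0.08722 - 0.33164j  product -0.10593 - 0.05029j
  m=+5: Y*=-0.06977 + 0.13311j  Y=0.32978 - 0.28584j  product 0.01504 + 0.06384j
  m=+6: Y*=0.01147 - 0.04225j  Y=0.25011 + 0.10564j  product 0.00733 - 0.00935j
  m=+7: Y*=-0.00037 + 0.00772j  Y=0.00527 + 0.09186j  product -0.00071 + 0.00001j
Accumulated sum -0.33704 - 0.00000j; after 4π/(2l+1) scaling, -0.28235 - 0.00000j ⇒ P_7 = -0.282355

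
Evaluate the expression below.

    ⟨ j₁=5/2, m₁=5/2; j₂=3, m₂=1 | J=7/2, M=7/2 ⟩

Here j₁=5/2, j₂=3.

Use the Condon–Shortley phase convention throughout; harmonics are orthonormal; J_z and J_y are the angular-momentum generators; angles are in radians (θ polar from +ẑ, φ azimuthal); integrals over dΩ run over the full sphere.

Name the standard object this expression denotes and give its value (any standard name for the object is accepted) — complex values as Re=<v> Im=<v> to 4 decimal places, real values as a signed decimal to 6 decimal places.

This is a Clebsch–Gordan (vector-coupling) coefficient.
j₁+j₂−J=2  J+j₁−j₂=3  J−j₁+j₂=4  j₁+j₂+J+1=10
(j₁±m₁, j₂±m₂, J±M) = (5,0,4,2,7,0)
P² = 18432
sum k=0..0:
  [0] +1/288 = 1/288
S = 1/288
C² = P²·S² = 2/9 ; C = +0.471405

Clebsch–Gordan coefficient, +√(2/9) ≈ +0.471405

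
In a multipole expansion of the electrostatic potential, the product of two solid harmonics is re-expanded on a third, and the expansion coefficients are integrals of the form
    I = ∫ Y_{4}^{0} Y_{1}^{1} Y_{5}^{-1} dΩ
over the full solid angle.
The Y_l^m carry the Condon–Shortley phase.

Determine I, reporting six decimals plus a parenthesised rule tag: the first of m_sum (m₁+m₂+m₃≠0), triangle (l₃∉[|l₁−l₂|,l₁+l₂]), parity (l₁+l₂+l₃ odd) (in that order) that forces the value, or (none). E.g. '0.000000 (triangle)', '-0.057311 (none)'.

m-sum 0 ✓  L=10 even ✓  3≤5≤5 ✓
Π(2lᵢ+1) = 9×3×11 = 297
triangle coeff Δ(4,1,5) = 1/495
Σ_t [0,0]: t=0:+1/576 = 1/576
(3j)²=5/99 [(4 1 5; 0 0 0)], sign=-1
Σ_t [0,0]: t=0:+1/1152 = 1/1152
(3j)²=1/33 [(4 1 5; 0 1 -1)], sign=+1
⇒ 4πI² = 5/11
I = (-1)√(5/11/(4π)) = -0.19018827
No selection rule forces the value: the integral is nonzero (none).

-0.190188 (none)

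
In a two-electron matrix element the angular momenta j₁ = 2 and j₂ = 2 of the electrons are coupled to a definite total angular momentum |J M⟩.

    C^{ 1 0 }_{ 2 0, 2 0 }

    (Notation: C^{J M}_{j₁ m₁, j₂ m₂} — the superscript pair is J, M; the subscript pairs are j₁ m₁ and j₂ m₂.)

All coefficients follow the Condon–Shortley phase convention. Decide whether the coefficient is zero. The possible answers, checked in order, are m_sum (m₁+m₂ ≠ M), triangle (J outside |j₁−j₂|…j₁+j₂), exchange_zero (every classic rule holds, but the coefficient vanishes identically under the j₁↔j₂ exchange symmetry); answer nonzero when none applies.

m-sum: m₁+m₂ = 0+0 = 0, M = 0  ✓
triangle: |j₁−j₂| = 0 ≤ J = 1 ≤ j₁+j₂ = 4  ✓
exchange: j₁=j₂ and m₁=m₂, and (−1)^(j₁+j₂−J) = (−1)^3 = −1 forces ⟨j₁m₁;j₂m₂|JM⟩ = −⟨j₂m₂;j₁m₁|JM⟩ = −⟨j₁m₁;j₂m₂|JM⟩ ⇒ the coefficient vanishes identically
Racah sum check: Σ_k collapses to 0 ⇒ CG = 0

exchange_zero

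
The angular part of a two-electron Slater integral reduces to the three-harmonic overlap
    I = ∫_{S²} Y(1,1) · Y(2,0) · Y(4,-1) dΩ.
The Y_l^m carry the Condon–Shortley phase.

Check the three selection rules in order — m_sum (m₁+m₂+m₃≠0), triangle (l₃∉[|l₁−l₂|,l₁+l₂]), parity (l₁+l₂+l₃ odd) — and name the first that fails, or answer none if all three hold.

azimuthal sum: 1 + 0 − 1 = 0  ✓
l₃ must lie in [1,3]; have l₃=4  ✗
L = 1 + 2 + 4 = 7 (odd)

triangle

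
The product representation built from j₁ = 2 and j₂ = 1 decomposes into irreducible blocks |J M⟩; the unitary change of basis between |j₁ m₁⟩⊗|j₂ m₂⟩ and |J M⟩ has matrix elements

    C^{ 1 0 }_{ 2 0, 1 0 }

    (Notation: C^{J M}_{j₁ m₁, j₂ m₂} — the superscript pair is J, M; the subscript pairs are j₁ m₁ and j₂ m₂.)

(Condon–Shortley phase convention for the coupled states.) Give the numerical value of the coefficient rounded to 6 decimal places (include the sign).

√[3·2!2!0!/5! · 2!2!1!1!1!1!] = √(2/5)
  +(−1)^1/∏(1,1,1,0,1,0)! = -1  (running -1)
⟨..|..⟩ = √(2/5)·(-1) = -0.632456

−√(2/5) = -0.632456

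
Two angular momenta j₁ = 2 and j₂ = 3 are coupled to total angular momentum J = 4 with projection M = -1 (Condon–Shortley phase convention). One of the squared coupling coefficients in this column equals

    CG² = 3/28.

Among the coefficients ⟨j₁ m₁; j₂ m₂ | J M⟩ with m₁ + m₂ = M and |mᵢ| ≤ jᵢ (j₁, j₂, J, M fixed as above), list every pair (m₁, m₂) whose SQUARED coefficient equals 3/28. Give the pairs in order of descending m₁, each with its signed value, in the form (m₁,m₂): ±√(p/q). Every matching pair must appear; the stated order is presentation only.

(0,-1): +√(3/28)

Admissible pairs with m₁+m₂ = M = -1: (-2,1), (-1,0), (0,-1), (1,-2), (2,-3)
  (m₁,m₂)=(2,-3): CG² = 3/70, CG = +√(3/70)
  (m₁,m₂)=(1,-2): CG² = 7/20, CG = +√(7/20)
  (m₁,m₂)=(0,-1): CG² = 3/28, CG = +√(3/28)   ← matches the target
  (m₁,m₂)=(-1,0): CG² = 3/14, CG = −√(3/14)
  (m₁,m₂)=(-2,1): CG² = 2/7, CG = −√(2/7)
Pairs with CG² = 3/28: (0,-1): +√(3/28)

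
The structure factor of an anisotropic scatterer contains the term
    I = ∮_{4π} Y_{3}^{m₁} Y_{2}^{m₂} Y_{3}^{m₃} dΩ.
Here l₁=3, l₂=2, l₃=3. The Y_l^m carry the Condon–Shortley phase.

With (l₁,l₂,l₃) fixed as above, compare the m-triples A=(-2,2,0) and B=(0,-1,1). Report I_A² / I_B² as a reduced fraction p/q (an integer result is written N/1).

10/1

l's match ⇒ only the (l;m) 3-j factors differ between A and B.
A: triangle coeff Δ(3,2,3) = 1/3780; Σ_t [2,2]: t=2:+1/24 = 1/24; (3j)²=1/21 [(3 2 3; -2 2 0)], sign=-1
B: triangle coeff Δ(3,2,3) = 1/3780; Σ_t [0,1]: t=0:+1/12 t=1:−1/8 = -1/24; (3j)²=1/210 [(3 2 3; 0 -1 1)], sign=-1
I_A²/I_B² = (1/21)/(1/210) = 10/1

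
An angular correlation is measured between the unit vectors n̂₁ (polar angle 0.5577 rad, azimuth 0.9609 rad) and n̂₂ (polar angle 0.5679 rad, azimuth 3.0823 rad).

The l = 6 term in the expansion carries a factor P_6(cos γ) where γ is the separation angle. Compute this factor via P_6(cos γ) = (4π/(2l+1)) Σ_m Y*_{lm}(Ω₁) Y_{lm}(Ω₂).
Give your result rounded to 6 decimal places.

Addition theorem: P_6(cos γ) = (4π/13) Σ_m Y*_{lm}(Ω₁) Y_{lm}(Ω₂), m = −6…6:
  term(m=-6) = +0.000123-0.000020i   from Y*(Ω₁)=+0.009224-0.005254i, Y(Ω₂)=+0.010964+0.004074i
  term(m=-5) = -0.001418+0.003465i   from Y*(Ω₁)=+0.005422-0.058702i, Y(Ω₂)=-0.060736-0.018553i
  term(m=-4) = -0.023279-0.031819i   from Y*(Ω₁)=-0.147870-0.125057i, Y(Ω₂)=+0.197878+0.047831i
  term(m=-3) = +0.165357-0.013426i   from Y*(Ω₁)=-0.389570+0.103172i, Y(Ω₂)=-0.405169-0.072841i
  term(m=-2) = -0.097561+0.192258i   from Y*(Ω₁)=-0.161366+0.440690i, Y(Ω₂)=+0.456167+0.054350i
  term(m=-1) = -0.003174-0.005170i   from Y*(Ω₁)=+0.053575+0.076671i, Y(Ω₂)=-0.064740-0.003843i
  term(m=+0) = +0.171666+0.000000i   from Y*(Ω₁)=-0.411717-0.000000i, Y(Ω₂)=-0.416952+0.000000i
  term(m=+1) = -0.003174+0.005170i   from Y*(Ω₁)=-0.053575+0.076671i, Y(Ω₂)=+0.064740-0.003843i
  term(m=+2) = -0.097561-0.192258i   from Y*(Ω₁)=-0.161366-0.440690i, Y(Ω₂)=+0.456167-0.054350i
  term(m=+3) = +0.165357+0.013426i   from Y*(Ω₁)=+0.389570+0.103172i, Y(Ω₂)=+0.405169-0.072841i
  term(m=+4) = -0.023279+0.031819i   from Y*(Ω₁)=-0.147870+0.125057i, Y(Ω₂)=+0.197878-0.047831i
  term(m=+5) = -0.001418-0.003465i   from Y*(Ω₁)=-0.005422-0.058702i, Y(Ω₂)=+0.060736-0.018553i
  term(m=+6) = +0.000123+0.000020i   from Y*(Ω₁)=+0.009224+0.005254i, Y(Ω₂)=+0.010964-0.004074i
Σ over m = +0.251761+0.000000i; ×(4π/13) → +0.243363+0.000000i. Real part: 0.243363

0.243363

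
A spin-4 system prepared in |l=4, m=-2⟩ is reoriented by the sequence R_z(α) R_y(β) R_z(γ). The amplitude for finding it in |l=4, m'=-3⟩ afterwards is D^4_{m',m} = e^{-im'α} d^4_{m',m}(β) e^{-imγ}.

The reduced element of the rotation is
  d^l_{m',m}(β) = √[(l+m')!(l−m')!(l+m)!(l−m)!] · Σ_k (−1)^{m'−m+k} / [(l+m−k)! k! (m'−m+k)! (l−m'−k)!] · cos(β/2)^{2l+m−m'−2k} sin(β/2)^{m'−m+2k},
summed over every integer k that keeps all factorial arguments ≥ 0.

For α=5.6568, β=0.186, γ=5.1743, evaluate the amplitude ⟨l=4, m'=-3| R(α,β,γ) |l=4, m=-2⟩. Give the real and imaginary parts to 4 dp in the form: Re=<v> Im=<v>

Re=-0.1895 Im=0.2681

First d^4_{-3,-2}(β=0.1860), then the phase factors e^{-i(-3)α} and e^{-i(-2)γ}:
With c≡cos(β/2)=0.995679 and s≡sin(β/2)=0.092866, N=[1·5040·2·720]^{1/2}=2693.993318
The bounds max(0,m−m')=1 and min(l+m,l−m')=2 give 2 terms
  k=1: (−1)^0·2693.9933/(720)·0.9957^7·0.0929^1 = +0.337097
  k=2: (−1)^1·2693.9933/(240)·0.9957^5·0.0929^3 = -0.008797
d^4_{-3,-2}(0.1860) = +0.337097 -0.008797 = +0.328300
D = (-0.303496-0.952833i)·(+0.328300)·(-0.602775-0.797911i) = -0.189539+0.268059i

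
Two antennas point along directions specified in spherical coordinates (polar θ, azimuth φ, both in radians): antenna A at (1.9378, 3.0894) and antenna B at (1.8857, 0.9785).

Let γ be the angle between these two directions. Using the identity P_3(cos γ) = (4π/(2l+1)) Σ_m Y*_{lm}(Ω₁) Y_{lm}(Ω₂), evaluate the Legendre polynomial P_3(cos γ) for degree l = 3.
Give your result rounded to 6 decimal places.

Term-by-term m-sum for l=3 (normalisation 4π/7 = 1.795196):
  m=-3: Y*=(-0.335148, 0.052910)  Y=(-0.351062, -0.073393)  product (0.121541, 0.006023)
  m=-2: Y*=(-0.317755, 0.033290)  Y=(0.107793, 0.265092)  product (-0.043077, -0.080646)
  m=-1: Y*=(0.107317, -0.005606)  Y=(-0.089266, 0.132661)  product (-0.008836, 0.014737)
  m=+0: Y*=(0.315508, -0.000000)  Y=(0.291307, 0.000000)  product (0.091910, 0.000000)
  m=+1: Y*=(-0.107317, -0.005606)  Y=(0.089266, 0.132661)  product (-0.008836, -0.014737)
  m=+2: Y*=(-0.317755, -0.033290)  Y=(0.107793, -0.265092)  product (-0.043077, 0.080646)
  m=+3: Y*=(0.335148, 0.052910)  Y=(0.351062, -0.073393)  product (0.121541, -0.006023)
Total Σ_m = (0.231166, 0.000000). Multiply by 1.795196: (0.414988, 0.000000). P_3(cos γ) = 0.414988

0.414988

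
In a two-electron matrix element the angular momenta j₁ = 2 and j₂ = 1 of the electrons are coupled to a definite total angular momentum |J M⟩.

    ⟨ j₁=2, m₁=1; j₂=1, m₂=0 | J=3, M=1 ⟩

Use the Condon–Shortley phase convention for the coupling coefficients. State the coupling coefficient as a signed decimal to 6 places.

+√(8/15) ≈ +0.730297

√[7·0!4!2!/7! · 3!1!1!1!4!2!] = √(96/5)
  +(−1)^0/∏(0,0,1,1,3,1)! = 1/6  (running 1/6)
⟨..|..⟩ = √(96/5)·(1/6) = +0.730297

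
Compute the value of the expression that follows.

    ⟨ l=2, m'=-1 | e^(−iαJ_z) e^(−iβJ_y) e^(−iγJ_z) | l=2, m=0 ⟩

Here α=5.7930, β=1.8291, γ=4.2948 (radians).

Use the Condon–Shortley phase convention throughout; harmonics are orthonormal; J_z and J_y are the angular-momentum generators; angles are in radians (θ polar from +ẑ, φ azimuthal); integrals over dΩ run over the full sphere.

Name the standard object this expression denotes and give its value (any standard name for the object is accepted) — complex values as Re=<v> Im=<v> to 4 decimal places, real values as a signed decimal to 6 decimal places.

Wigner D-matrix element, Re=-0.2669 Im=0.1424

This is a Wigner D-matrix element — the rotation-matrix element ⟨l m'| R(α,β,γ) |l m⟩ in the angular-momentum basis.
First d^2_{-1,0}(β=1.8291), then the phase factors e^{-i(-1)α} and e^{-i(0)γ}:
c=cos(1.829100/2)=0.610147, s=sin(1.829100/2)=0.792288; N=√[1·6·2·2]=4.898979
Admissible k: 1..2 (factorial args all ≥0)
  k=1: (−1)^0·4.8990/(2)·0.6101^3·0.7923^1 = +0.440821
  k=2: (−1)^1·4.8990/(2)·0.6101^1·0.7923^3 = -0.743292
d^2_{-1,0}(1.8291) = +0.440821 -0.743292 = -0.302471
Phases: e^{-i·(-1)·5.7930}=+0.882246-0.470789i, e^{-i·(0)·4.2948}=+1.000000+0.000000i ⇒ D=-0.266854+0.142400i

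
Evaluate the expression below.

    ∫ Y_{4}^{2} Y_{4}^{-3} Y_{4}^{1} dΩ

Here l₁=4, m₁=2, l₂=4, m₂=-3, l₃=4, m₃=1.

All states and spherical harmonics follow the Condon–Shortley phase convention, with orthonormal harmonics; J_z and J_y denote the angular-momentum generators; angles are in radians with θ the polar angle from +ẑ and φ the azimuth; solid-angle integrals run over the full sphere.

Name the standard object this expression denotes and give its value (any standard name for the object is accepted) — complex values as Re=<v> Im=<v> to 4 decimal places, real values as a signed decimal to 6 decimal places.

Gaunt coefficient, -0.063661

This is a Gaunt coefficient — the integral of a triple product of spherical harmonics over the sphere.
m-sum 0 ✓  L=12 even ✓  0≤4≤8 ✓
Π(2lᵢ+1) = 9×9×9 = 729
triangle coeff Δ(4,4,4) = 1/450450
Σ_t [0,4]: t=0:+1/13824 t=1:−1/216 t=2:+1/64 t=3:−1/216 t=4:+1/13824 = 5/768
(3j)²=18/1001 [(4 4 4; 0 0 0)], sign=+1
Σ_t [0,1]: t=0:+1/576 t=1:−1/864 = 1/1728
(3j)²=5/1287 [(4 4 4; 2 -3 1)], sign=-1
⇒ 4πI² = 7290/143143
I = (-1)√(7290/143143/(4π)) = -0.06366105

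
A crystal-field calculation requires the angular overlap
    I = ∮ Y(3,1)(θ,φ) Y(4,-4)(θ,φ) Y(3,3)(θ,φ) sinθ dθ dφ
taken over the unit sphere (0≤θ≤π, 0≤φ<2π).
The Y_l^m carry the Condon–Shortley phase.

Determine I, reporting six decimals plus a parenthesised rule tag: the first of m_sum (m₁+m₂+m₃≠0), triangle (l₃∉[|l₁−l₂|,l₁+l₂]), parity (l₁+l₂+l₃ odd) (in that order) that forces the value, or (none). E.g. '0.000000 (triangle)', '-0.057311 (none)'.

-0.166198 (none)

m-sum 0 ✓  L=10 even ✓  1≤3≤7 ✓
Π(2lᵢ+1) = 7×9×7 = 441
triangle coeff Δ(3,4,3) = 1/34650
Σ_t [1,3]: t=1:−1/72 t=2:+1/16 t=3:−1/72 = 5/144
(3j)²=2/77 [(3 4 3; 0 0 0)], sign=-1
Σ_t [0,0]: t=0:+1/1152 = 1/1152
(3j)²=1/33 [(3 4 3; 1 -4 3)], sign=+1
⇒ 4πI² = 42/121
I = (-1)√(42/121/(4π)) = -0.16619847
No selection rule forces the value: the integral is nonzero (none).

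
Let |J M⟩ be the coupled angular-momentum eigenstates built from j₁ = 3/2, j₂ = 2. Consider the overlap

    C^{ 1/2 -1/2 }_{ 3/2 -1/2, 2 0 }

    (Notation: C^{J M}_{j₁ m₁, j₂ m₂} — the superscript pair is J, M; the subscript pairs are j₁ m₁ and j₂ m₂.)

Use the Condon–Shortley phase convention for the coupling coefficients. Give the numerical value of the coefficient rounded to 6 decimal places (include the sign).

+√(1/5) ≈ +0.447214

triangle: 3!×0!×1!/5! = 6/120
(j±m)!: 1!×2!×2!×2!×0!×1! = 8
prefactor² = (2J+1)×Δ×N² = 4/5
  k=2: +1/(2!×1!×0!×0!×0!×1!) = 1/2
Σ = 1/2  ⇒  CG² = 4/5×(1/2)² = 1/5
CG = +√(1/5) = +0.447214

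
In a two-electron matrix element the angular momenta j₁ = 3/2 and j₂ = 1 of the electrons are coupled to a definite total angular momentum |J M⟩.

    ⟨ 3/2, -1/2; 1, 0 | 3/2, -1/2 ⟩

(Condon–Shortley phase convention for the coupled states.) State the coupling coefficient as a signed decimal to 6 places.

-0.258199

√[4·1!2!1!/5! · 1!2!1!1!1!2!] = √(4/15)
  +(−1)^0/∏(0,1,2,1,0,0)! = 1/2  (running 1/2)
  +(−1)^1/∏(1,0,1,0,1,1)! = -1  (running -1/2)
⟨..|..⟩ = √(4/15)·(-1/2) = -0.258199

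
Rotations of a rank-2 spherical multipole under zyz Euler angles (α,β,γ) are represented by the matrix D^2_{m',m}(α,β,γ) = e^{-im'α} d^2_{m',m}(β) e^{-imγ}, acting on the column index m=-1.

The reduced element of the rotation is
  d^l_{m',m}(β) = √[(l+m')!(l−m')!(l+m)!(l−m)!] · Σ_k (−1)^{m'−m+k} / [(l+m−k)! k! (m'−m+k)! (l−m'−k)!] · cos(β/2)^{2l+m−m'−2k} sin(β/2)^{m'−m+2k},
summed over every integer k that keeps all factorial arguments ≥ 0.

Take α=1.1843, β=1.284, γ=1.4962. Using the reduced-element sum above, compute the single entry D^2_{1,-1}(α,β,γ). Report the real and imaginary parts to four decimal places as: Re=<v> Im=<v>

Re=0.5343 Im=0.1723

D^2_{1,-1}(1.1843,1.2840,1.4962) = e^{-i·1·1.1843}·d^2_{1,-1}(1.2840)·e^{-i·-1·1.4962}. Compute d first:
Half-angle: c=0.800900, s=0.598798. N=√(6·1·1·6)=6.000000
k∈{0,1} keeps every argument non-negative
  k=0: (−1)^2·6.0000/(2)·0.8009^2·0.5988^2 = +0.689984
  k=1: (−1)^3·6.0000/(6)·0.8009^0·0.5988^4 = -0.128565
d^2_{1,-1}(1.2840) = +0.689984 -0.128565 = +0.561419
Phases: e^{-i·(1)·1.1843}=+0.376946-0.926235i, e^{-i·(-1)·1.4962}=+0.074527+0.997219i ⇒ D=+0.534332+0.172281i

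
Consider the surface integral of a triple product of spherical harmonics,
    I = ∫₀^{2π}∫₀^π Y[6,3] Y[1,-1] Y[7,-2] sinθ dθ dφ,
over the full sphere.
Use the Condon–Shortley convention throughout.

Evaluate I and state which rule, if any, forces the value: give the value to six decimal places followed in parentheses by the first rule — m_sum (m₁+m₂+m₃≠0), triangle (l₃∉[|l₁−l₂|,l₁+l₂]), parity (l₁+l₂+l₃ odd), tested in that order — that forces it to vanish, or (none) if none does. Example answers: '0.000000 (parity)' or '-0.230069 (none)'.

0.110647 (none)

m-sum 0 ✓  L=14 even ✓  5≤7≤7 ✓
Π(2lᵢ+1) = 13×3×15 = 585
triangle coeff Δ(6,1,7) = 1/1365
Σ_t [0,0]: t=0:+1/518400 = 1/518400
(3j)²=7/195 [(6 1 7; 0 0 0)], sign=-1
Σ_t [0,0]: t=0:+1/4354560 = 1/4354560
(3j)²=2/273 [(6 1 7; 3 -1 -2)], sign=-1
⇒ 4πI² = 2/13
I = (+1)√(2/13/(4π)) = 0.11064668
No selection rule forces the value: the integral is nonzero (none).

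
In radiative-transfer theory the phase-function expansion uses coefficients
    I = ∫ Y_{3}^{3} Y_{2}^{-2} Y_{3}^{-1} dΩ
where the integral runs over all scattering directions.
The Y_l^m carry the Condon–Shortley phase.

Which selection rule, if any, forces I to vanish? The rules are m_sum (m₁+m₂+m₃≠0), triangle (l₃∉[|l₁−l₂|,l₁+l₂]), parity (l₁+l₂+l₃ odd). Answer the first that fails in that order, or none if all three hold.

azimuthal sum: 3 − 2 − 1 = 0  ✓
1 ≤ 3 ≤ 5 (triangle on l)  ✓
L = 3 + 2 + 3 = 8 (even)  ✓

none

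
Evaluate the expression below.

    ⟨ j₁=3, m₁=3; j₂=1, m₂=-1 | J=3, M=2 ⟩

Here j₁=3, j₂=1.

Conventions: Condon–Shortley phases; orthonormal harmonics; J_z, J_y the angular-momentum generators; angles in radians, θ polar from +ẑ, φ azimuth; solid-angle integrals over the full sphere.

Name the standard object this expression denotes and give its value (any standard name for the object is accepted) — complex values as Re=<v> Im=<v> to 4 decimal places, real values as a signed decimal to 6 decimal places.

This is a Clebsch–Gordan (vector-coupling) coefficient.
√[7·1!5!1!/8! · 6!0!0!2!5!1!] = √(3600)
  +(−1)^0/∏(0,1,0,0,5,1)! = 1/120  (running 1/120)
⟨..|..⟩ = √(3600)·(1/120) = +0.500000

Clebsch–Gordan coefficient, +√(1/4) ≈ +0.500000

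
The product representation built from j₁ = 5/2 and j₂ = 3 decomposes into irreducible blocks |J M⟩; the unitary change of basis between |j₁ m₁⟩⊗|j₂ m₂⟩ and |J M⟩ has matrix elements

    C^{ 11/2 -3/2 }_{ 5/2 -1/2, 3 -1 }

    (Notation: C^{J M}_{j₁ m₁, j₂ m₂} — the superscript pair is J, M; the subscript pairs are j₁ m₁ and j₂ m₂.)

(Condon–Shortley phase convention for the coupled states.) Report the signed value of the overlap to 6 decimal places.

triangle: 0!*5!*6!/12! = 86400/479001600
(j±m)!: 2!*3!*2!*4!*4!*7! = 69672960
prefactor² = (2J+1)*Δ*N² = 1658880/11
  k=0: +1/(0!*0!*3!*2!*2!*4!) = 1/576
Σ = 1/576  ⇒  CG² = 1658880/11*(1/576)² = 5/11
CG = +√(5/11) = +0.674200

+0.674200  (= +√(5/11))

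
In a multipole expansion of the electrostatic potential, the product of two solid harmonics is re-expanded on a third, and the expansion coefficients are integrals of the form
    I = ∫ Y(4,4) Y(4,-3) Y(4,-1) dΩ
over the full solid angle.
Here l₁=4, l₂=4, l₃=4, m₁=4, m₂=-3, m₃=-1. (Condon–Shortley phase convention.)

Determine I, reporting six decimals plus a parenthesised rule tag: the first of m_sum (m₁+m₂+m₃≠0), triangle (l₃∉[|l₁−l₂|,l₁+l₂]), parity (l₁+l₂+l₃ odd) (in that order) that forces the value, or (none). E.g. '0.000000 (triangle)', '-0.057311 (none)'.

-0.168431 (none)

Checks pass: Σm=0; 12 even; l₃=4∈[0,8].
(2·4+1)(2·4+1)(2·4+1) = 729
Δ: 4! 4! 4! / 13! → 1/450450
sum: t=0:+1/13824 t=1:−1/216 t=2:+1/64 t=3:−1/216 t=4:+1/13824 = 5/768
3j²(4 4 4; 0 0 0) = Δ·Π!·Σ² = 18/1001  (sign +1)
sum: t=0:+1/3456 = 1/3456
3j²(4 4 4; 4 -3 -1) = Δ·Π!·Σ² = 35/1287  (sign -1)
combine: 4πI² = 729·18/1001·35/1287 = 7290/20449
take √, sign -1: I = -0.16843130
No selection rule forces the value: the integral is nonzero (none).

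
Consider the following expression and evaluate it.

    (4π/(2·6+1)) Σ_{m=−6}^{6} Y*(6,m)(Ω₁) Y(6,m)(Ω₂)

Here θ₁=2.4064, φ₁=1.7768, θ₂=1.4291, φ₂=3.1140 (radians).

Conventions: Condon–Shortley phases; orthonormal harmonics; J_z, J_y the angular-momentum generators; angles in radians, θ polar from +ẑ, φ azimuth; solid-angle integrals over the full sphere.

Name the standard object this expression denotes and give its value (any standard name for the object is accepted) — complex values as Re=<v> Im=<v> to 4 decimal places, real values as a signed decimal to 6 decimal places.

This sum is the spherical-harmonic addition theorem: it equals the Legendre polynomial P_l(cos γ) of the angle γ between the two directions.
Summing Y*_{l m}(θ₁,φ₁)·Y_{l m}(θ₂,φ₂) over m ∈ [−6, 6]; prefactor 4π/(2·6+1) = 0.966644:
  term(m=-6) = (-0.003369, -0.019717)   from Y*(Ω₁)=(-0.014452, -0.041544), Y(Ω₂)=(0.448535, 0.074944)
  term(m=-5) = (-0.034833, 0.014843)   from Y*(Ω₁)=(0.144450, -0.086741), Y(Ω₂)=(-0.222586, -0.030905)
  term(m=-4) = (-0.057990, -0.078474)   from Y*(Ω₁)=(0.247770, 0.267685), Y(Ω₂)=(-0.265884, -0.029465)
  term(m=-3) = (-0.071188, 0.084382)   from Y*(Ω₁)=(-0.257747, 0.362559), Y(Ω₂)=(0.247328, 0.020520)
  term(m=-2) = (-0.029630, -0.014946)   from Y*(Ω₁)=(-0.145637, -0.063646), Y(Ω₂)=(0.208482, 0.011517)
  term(m=-1) = (0.018297, -0.076898)   from Y*(Ω₁)=(-0.063585, 0.304283), Y(Ω₂)=(-0.254184, -0.007015)
  term(m=+0) = (0.050298, 0.000000)   from Y*(Ω₁)=(-0.261189, -0.000000), Y(Ω₂)=(-0.192574, 0.000000)
  term(m=+1) = (0.018297, 0.076898)   from Y*(Ω₁)=(0.063585, 0.304283), Y(Ω₂)=(0.254184, -0.007015)
  term(m=+2) = (-0.029630, 0.014946)   from Y*(Ω₁)=(-0.145637, 0.063646), Y(Ω₂)=(0.208482, -0.011517)
  term(m=+3) = (-0.071188, -0.084382)   from Y*(Ω₁)=(0.257747, 0.362559), Y(Ω₂)=(-0.247328, 0.020520)
  term(m=+4) = (-0.057990, 0.078474)   from Y*(Ω₁)=(0.247770, -0.267685), Y(Ω₂)=(-0.265884, 0.029465)
  term(m=+5) = (-0.034833, -0.014843)   from Y*(Ω₁)=(-0.144450, -0.086741), Y(Ω₂)=(0.222586, -0.030905)
  term(m=+6) = (-0.003369, 0.019717)   from Y*(Ω₁)=(-0.014452, 0.041544), Y(Ω₂)=(0.448535, -0.074944)
Accumulated sum (-0.307128, 0.000000); after 4π/(2l+1) scaling, (-0.296883, 0.000000) ⇒ P_6 = -0.296883

Legendre polynomial (addition theorem), -0.296883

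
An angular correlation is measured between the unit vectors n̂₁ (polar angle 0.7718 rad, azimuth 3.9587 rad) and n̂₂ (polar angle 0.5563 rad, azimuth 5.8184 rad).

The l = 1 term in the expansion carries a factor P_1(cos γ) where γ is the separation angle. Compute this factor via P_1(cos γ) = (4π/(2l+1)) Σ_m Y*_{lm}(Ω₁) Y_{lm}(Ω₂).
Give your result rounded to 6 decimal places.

0.503673

Addition theorem: P_1(cos γ) = (4π/3) Σ_m Y*_{lm}(Ω₁) Y_{lm}(Ω₂), m = −1…1:
  m=-1: Y*=-0.16489 - 0.17570j  Y=0.16308 + 0.08177j  product -0.01252 - 0.04214j
  m=+0: Y*=0.35016 + 0.00000j  Y=0.41493 + 0.00000j  product 0.14529 + 0.00000j
  m=+1: Y*=0.16489 - 0.17570j  Y=-0.16308 + 0.08177j  product -0.01252 + 0.04214j
Total Σ_m = 0.12024 + 0.00000j. Multiply by 4.188790: 0.50367 + 0.00000j. P_1(cos γ) = 0.503673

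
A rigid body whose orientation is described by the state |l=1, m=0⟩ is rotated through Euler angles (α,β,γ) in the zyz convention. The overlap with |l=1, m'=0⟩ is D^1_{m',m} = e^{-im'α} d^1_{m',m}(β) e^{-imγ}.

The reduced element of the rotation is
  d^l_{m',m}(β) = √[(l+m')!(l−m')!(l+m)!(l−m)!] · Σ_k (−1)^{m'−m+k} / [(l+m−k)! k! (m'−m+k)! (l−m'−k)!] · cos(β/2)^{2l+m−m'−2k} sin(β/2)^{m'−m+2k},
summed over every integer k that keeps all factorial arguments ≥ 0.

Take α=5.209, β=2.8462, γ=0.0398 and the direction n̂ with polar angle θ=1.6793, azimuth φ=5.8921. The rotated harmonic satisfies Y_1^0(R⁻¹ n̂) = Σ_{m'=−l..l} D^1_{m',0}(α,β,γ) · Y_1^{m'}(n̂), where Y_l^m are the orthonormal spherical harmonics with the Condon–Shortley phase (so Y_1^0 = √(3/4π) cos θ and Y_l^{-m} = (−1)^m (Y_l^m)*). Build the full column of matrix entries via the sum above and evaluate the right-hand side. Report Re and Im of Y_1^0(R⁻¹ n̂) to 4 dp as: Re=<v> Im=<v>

Re=0.1603 Im=0.0000

Need the full column D^1_{m',0} for m'=−1..1 at α=5.2090, β=2.8462, γ=0.0398.
cos(β/2)=0.147160, sin(β/2)=0.989113
d^1_{-1,0}: single k=1 term ⇒ +0.205850;  D = +0.098077-0.180984i
d^1_{0,0}: k∈[0..1] ⇒ +0.021656 -0.978344 = -0.956688;  D = -0.956688+0.000000i
d^1_{1,0}: single k=0 term ⇒ -0.205850;  D = -0.098077-0.180984i
Y_1^{m'}(θ=1.6793,φ=5.8921) and Σ D·Y over m':
  (+0.0981-0.1810i)·(+0.3175+0.1309i)  (-0.9567+0.0000i)·(-0.0529+0.0000i)  (-0.0981-0.1810i)·(-0.3175+0.1309i)
Y_1^0(R⁻¹ n̂) = +0.160295+0.000000i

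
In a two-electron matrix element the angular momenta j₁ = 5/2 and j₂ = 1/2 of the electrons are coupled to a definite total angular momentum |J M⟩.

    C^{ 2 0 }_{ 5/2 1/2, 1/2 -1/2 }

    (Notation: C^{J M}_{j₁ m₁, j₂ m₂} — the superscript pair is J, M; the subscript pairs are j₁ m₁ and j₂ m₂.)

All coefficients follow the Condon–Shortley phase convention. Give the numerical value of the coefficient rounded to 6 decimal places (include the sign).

+√(1/2) = +0.707107

j₁+j₂−J=1  J+j₁−j₂=4  J−j₁+j₂=0  j₁+j₂+J+1=6
(j₁±m₁, j₂±m₂, J±M) = (3,2,0,1,2,2)
P² = 8
sum k=0..0:
  [0] +1/4 = 1/4
S = 1/4
C² = P²·S² = 1/2 ; C = +0.707107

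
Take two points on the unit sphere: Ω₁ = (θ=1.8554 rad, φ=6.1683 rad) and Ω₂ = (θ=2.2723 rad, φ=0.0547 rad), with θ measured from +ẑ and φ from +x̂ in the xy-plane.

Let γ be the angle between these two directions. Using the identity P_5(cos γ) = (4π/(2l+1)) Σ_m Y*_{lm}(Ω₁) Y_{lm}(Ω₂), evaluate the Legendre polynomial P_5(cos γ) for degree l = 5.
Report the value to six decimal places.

Addition theorem: P_5(cos γ) = (4π/11) Σ_m Y*_{lm}(Ω₁) Y_{lm}(Ω₂), m = −5…5:
  term(m=-5) = 0.03018 - 0.03422j   from Y*(Ω₁)=0.31733 - 0.20538j, Y(Ω₂)=0.11622 - 0.03260j
  term(m=-4) = 0.08781 - 0.07077j   from Y*(Ω₁)=-0.31341 + 0.15510j, Y(Ω₂)=-0.31481 + 0.07000j
  term(m=-3) = -0.03288 + 0.01834j   from Y*(Ω₁)=-0.08362 + 0.03002j, Y(Ω₂)=0.41811 - 0.06923j
  term(m=-2) = -0.05025 + 0.01773j   from Y*(Ω₁)=0.32587 - 0.07622j, Y(Ω₂)=-0.15828 + 0.01738j
  term(m=-1) = -0.00236 + 0.00040j   from Y*(Ω₁)=0.00819 - 0.00094j, Y(Ω₂)=-0.29024 + 0.01589j
  term(m=+0) = -0.07894 + 0.00000j   from Y*(Ω₁)=-0.32420 + 0.00000j, Y(Ω₂)=0.24350 + 0.00000j
  term(m=+1) = -0.00236 - 0.00040j   from Y*(Ω₁)=-0.00819 - 0.00094j, Y(Ω₂)=0.29024 + 0.01589j
  term(m=+2) = -0.05025 - 0.01773j   from Y*(Ω₁)=0.32587 + 0.07622j, Y(Ω₂)=-0.15828 - 0.01738j
  term(m=+3) = -0.03288 - 0.01834j   from Y*(Ω₁)=0.08362 + 0.03002j, Y(Ω₂)=-0.41811 - 0.06923j
  term(m=+4) = 0.08781 + 0.07077j   from Y*(Ω₁)=-0.31341 - 0.15510j, Y(Ω₂)=-0.31481 - 0.07000j
  term(m=+5) = 0.03018 + 0.03422j   from Y*(Ω₁)=-0.31733 - 0.20538j, Y(Ω₂)=-0.11622 - 0.03260j
Total Σ_m = -0.01396 + 0.00000j. Multiply by 1.142397: -0.01594 + 0.00000j. P_5(cos γ) = -0.015942

-0.015942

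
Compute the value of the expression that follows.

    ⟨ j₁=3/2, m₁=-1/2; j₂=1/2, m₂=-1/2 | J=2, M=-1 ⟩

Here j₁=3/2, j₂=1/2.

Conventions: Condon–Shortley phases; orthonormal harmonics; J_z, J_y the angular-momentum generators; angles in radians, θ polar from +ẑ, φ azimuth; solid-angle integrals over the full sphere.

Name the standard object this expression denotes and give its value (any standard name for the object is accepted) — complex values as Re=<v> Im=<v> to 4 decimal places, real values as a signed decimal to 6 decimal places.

This is a Clebsch–Gordan (vector-coupling) coefficient.
√[5·0!3!1!/5! · 1!2!0!1!1!3!] = √(3)
  +(−1)^0/∏(0,0,2,0,1,1)! = 1/2  (running 1/2)
⟨..|..⟩ = √(3)·(1/2) = +0.866025

Clebsch–Gordan coefficient, +√(3/4) ≈ +0.866025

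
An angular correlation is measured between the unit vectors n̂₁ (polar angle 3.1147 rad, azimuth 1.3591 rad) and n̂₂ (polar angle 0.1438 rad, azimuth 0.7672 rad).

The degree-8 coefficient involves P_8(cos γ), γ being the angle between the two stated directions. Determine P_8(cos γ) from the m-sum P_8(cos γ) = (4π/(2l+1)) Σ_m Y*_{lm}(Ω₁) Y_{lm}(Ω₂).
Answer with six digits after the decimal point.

Expand P_8 via completeness: Σ_{m} conj(Y_{8,m}) at Ω₁ times Y_{8,m} at Ω₂ —
  term(m=-8) = +0.000000-0.000000i   from Y*(Ω₁)=-0.000000-0.000000i, Y(Ω₂)=+0.000000+0.000000i
  term(m=-7) = +0.000000+0.000000i   from Y*(Ω₁)=+0.000000+0.000000i, Y(Ω₂)=+0.000002+0.000002i
  term(m=-6) = -0.000000-0.000000i   from Y*(Ω₁)=-0.000000+0.000000i, Y(Ω₂)=-0.000005+0.000044i
  term(m=-5) = +0.000000-0.000000i   from Y*(Ω₁)=-0.000000-0.000000i, Y(Ω₂)=-0.000437+0.000364i
  term(m=-4) = -0.000000+0.000000i   from Y*(Ω₁)=+0.000005-0.000005i, Y(Ω₂)=-0.005392-0.000393i
  term(m=-3) = +0.000002-0.000010i   from Y*(Ω₁)=+0.000161+0.000218i, Y(Ω₂)=-0.025384-0.028318i
  term(m=-2) = +0.000530+0.001300i   from Y*(Ω₁)=-0.006777+0.003054i, Y(Ω₂)=+0.006871-0.188691i
  term(m=-1) = -0.064175-0.043146i   from Y*(Ω₁)=-0.027705-0.128908i, Y(Ω₂)=+0.422192-0.407099i
  term(m=+0) = +0.882263+0.000000i   from Y*(Ω₁)=+1.148014-0.000000i, Y(Ω₂)=+0.768512+0.000000i
  term(m=+1) = -0.064175+0.043146i   from Y*(Ω₁)=+0.027705-0.128908i, Y(Ω₂)=-0.422192-0.407099i
  term(m=+2) = +0.000530-0.001300i   from Y*(Ω₁)=-0.006777-0.003054i, Y(Ω₂)=+0.006871+0.188691i
  term(m=+3) = +0.000002+0.000010i   from Y*(Ω₁)=-0.000161+0.000218i, Y(Ω₂)=+0.025384-0.028318i
  term(m=+4) = -0.000000-0.000000i   from Y*(Ω₁)=+0.000005+0.000005i, Y(Ω₂)=-0.005392+0.000393i
  term(m=+5) = +0.000000+0.000000i   from Y*(Ω₁)=+0.000000-0.000000i, Y(Ω₂)=+0.000437+0.000364i
  term(m=+6) = -0.000000+0.000000i   from Y*(Ω₁)=-0.000000-0.000000i, Y(Ω₂)=-0.000005-0.000044i
  term(m=+7) = +0.000000-0.000000i   from Y*(Ω₁)=-0.000000+0.000000i, Y(Ω₂)=-0.000002+0.000002i
  term(m=+8) = +0.000000+0.000000i   from Y*(Ω₁)=-0.000000+0.000000i, Y(Ω₂)=+0.000000-0.000000i
Accumulated sum +0.754976-0.000000i; after 4π/(2l+1) scaling, +0.558077-0.000000i ⇒ P_8 = 0.558077

0.558077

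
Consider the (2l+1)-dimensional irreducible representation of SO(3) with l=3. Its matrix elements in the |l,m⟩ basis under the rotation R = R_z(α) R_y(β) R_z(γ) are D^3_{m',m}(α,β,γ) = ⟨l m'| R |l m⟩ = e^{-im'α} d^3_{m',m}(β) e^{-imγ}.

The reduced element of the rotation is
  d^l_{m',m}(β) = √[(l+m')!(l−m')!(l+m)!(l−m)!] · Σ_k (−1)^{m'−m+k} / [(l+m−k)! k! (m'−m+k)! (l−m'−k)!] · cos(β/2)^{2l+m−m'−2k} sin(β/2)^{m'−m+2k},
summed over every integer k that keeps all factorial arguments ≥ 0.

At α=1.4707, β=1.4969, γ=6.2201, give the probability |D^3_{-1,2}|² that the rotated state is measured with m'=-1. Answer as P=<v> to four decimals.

D^3_{-1,2}(1.4707,1.4969,6.2201) = e^{-i·-1·1.4707}·d^3_{-1,2}(1.4969)·e^{-i·2·6.2201}. Compute d first:
Half-angle: c=0.732745, s=0.680504. N=√(2·24·120·1)=75.894664
k∈{3,4} keeps every argument non-negative
  k=3: (−1)^0·75.8947/(12)·0.7327^3·0.6805^3 = +0.784114
  k=4: (−1)^1·75.8947/(24)·0.7327^1·0.6805^5 = -0.338147
d^3_{-1,2}(1.4969) = +0.784114 -0.338147 = +0.445968
|D^3_{-1,2}|² = |d^3_{-1,2}(β)|² = (+0.445968)² = 0.198887 (the z-rotation phases have unit modulus)

P=0.1989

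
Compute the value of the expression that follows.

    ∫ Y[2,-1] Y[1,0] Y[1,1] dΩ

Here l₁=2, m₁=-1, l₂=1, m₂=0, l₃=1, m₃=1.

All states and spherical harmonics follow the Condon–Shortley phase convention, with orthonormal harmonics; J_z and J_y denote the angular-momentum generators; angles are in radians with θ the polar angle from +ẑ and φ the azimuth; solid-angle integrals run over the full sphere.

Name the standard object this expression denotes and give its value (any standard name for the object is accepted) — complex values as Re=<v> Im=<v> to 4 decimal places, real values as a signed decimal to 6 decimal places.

Gaunt coefficient, -0.218510

This is a Gaunt coefficient — the integral of a triple product of spherical harmonics over the sphere.
Rules hold: Σm=0, L=4 even, 1≤1≤3.
N = 5·3·3 = 45
Δ = 2!·2!·0!/5! = 1/30
Racah Σ t=1..1: t=1:−1/1 = -1/1
⇒ 3j(2 1 1; 0 0 0)² = 2/15, sgn +1
Racah Σ t=1..1: t=1:−1/2 = -1/2
⇒ 3j(2 1 1; -1 0 1)² = 1/10, sgn -1
4πI² = N·(3j₀)²·(3jₘ)² = 3/5
I = -1·√(0.6/4π) = -0.21850969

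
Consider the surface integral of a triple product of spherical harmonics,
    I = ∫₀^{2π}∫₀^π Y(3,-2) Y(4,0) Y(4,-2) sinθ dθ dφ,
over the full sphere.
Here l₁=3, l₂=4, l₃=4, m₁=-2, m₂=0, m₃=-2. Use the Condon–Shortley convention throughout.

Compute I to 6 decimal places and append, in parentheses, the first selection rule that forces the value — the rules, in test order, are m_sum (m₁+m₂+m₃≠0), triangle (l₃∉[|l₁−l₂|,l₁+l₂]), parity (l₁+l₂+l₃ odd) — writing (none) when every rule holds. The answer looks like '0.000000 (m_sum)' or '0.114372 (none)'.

m-sum = -2 + 0 − 2 = -4 ≠ 0 ⇒ I = 0

0.000000 (m_sum)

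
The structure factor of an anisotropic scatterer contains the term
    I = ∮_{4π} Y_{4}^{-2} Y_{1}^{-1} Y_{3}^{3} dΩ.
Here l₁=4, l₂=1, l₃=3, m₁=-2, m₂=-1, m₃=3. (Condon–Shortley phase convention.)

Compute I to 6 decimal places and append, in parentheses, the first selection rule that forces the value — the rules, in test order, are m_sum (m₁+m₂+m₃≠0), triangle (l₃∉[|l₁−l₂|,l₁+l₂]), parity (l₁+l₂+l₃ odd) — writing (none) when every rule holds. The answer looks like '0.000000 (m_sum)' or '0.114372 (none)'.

0.061558 (none)

Rules hold: Σm=0, L=8 even, 3≤3≤5.
N = 9·3·7 = 189
Δ = 2!·6!·0!/9! = 1/252
Racah Σ t=1..1: t=1:−1/36 = -1/36
⇒ 3j(4 1 3; 0 0 0)² = 4/63, sgn +1
Racah Σ t=0..0: t=0:+1/1440 = 1/1440
⇒ 3j(4 1 3; -2 -1 3)² = 1/252, sgn +1
4πI² = N·(3j₀)²·(3jₘ)² = 1/21
I = +1·√(0.047619/4π) = 0.06155813
No selection rule forces the value: the integral is nonzero (none).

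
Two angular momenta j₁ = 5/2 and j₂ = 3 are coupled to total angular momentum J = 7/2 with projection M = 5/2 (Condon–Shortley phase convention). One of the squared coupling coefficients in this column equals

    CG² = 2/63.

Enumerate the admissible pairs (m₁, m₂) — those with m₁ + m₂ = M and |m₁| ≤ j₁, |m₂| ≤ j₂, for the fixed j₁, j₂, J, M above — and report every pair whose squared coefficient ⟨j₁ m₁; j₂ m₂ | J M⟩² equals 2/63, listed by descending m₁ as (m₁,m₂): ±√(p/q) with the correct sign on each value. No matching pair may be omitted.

Admissible pairs with m₁+m₂ = M = 5/2: (-1/2,3), (1/2,2), (3/2,1), (5/2,0)
  (m₁,m₂)=(5/2,0): CG² = 8/21, CG = +√(8/21)
  (m₁,m₂)=(3/2,1): CG² = 10/63, CG = −√(10/63)
  (m₁,m₂)=(1/2,2): CG² = 2/63, CG = −√(2/63)   ← matches the target
  (m₁,m₂)=(-1/2,3): CG² = 3/7, CG = +√(3/7)
Pairs with CG² = 2/63: (1/2,2): −√(2/63)

(1/2,2): −√(2/63)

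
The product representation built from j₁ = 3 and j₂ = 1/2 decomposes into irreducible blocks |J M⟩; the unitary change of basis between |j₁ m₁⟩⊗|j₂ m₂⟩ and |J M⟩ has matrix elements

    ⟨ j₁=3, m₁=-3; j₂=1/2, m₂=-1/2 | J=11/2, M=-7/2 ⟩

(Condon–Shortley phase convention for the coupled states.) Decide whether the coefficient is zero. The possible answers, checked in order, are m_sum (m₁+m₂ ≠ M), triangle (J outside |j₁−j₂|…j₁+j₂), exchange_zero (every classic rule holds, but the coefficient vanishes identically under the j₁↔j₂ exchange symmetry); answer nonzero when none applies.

m-sum: m₁+m₂ = -3+(-1/2) = -7/2, M = -7/2  ✓
triangle: need |j₁−j₂| ≤ J ≤ j₁+j₂, i.e. J ∈ [5/2, 7/2]; J = 11/2 is outside ✗ ⇒ coefficient is 0

triangle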